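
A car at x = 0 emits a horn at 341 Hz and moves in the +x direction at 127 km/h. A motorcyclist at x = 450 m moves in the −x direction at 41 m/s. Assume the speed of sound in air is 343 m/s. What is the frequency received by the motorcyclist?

426 Hz

127 km/h = 35.28 m/s.
The observer lies on the +x side, so the source is heading toward the observer and the observer is heading toward the source.
General Doppler shift: f' = f · (v + v_o)/(v − v_s).
f' = 341 × (343 + 41)/(343 − 35.28) = 341 × 384/307.72 ≈ 426 Hz.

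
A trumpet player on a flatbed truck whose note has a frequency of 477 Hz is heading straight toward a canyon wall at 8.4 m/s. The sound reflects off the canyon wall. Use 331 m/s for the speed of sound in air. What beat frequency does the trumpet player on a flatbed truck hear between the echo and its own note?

The canyon wall receives the sound from a moving source: f₁ = f₀ · v/(v − v_e) = 477 × 331/322.6 ≈ 489.4 Hz.
On the return leg the trumpet player on a flatbed truck is a moving observer: f₂ = f₁ · (v + v_e)/v = 489.4 × 339.4/331 ≈ 501.8 Hz.
Equivalently f₂ = f₀ · (v + v_e)/(v − v_e).
Beat against the emitted tone: |f₂ − f₀| = 2v_e·f₀/(v − v_e) = 2 × 8.4 × 477/322.6 ≈ 24.8 Hz.

24.8 Hz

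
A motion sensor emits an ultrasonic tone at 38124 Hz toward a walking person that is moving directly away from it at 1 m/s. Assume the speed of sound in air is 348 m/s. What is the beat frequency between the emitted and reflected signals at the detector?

The walking person first receives the wave as a moving observer: f₁ = f₀ · (v − u)/v = 38124 × (348 − 1)/348 ≈ 38014 Hz.
On reflection it acts as a source moving away from the stationary detector: f₂ = f₁ · v/(v + u) = 38014 × 348/349 ≈ 37906 Hz.
Beat frequency: |f₂ − f₀| = 2u·f₀/(v + u) = 2 × 1 × 38124/349 ≈ 218 Hz.

218 Hz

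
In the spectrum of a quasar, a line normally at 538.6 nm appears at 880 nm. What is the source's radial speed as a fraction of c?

λ'/λ₀ = 1.6339 > 1 (redshift), so the source is receding.
λ'/λ₀ = √((1 + β)/(1 − β)) for a receding source ⇒ β = (r² − 1)/(r² + 1) with r = λ'/λ₀.
β = (2.6695 − 1)/(2.6695 + 1) ≈ 0.455.

0.455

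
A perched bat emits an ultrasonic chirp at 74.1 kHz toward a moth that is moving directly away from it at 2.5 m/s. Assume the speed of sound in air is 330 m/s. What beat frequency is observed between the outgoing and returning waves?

The moth first receives the wave as a moving observer: f₁ = f₀ · (v − u)/v = 74.1 × (330 − 2.5)/330 ≈ 73.539 kHz.
The reflection then acts as a moving source: f₂ = f₁ · v/(v + u) ≈ 72.986 kHz.
Equivalently f₂ = f₀ · (v − u)/(v + u).
Beat frequency (with f₀ = 74100 Hz): |f₂ − f₀| = 2u·f₀/(v + u) = 2 × 2.5 × 74100/332.5 ≈ 1114 Hz.

1114 Hz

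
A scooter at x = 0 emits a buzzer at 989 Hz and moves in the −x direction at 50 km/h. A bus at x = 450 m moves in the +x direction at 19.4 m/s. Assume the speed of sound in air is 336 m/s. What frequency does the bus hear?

895 Hz

50 km/h = 13.89 m/s.
The observer lies on the +x side, so the source is heading away from the observer and the observer is heading away from the source.
General Doppler shift: f' = f · (v − v_o)/(v + v_s).
f' = 989 × (336 − 19.4)/(336 + 13.89) = 989 × 316.6/349.89 ≈ 895 Hz.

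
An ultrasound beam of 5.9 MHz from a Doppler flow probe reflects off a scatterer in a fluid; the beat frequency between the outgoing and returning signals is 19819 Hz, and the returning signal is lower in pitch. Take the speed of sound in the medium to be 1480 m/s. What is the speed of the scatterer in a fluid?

2.49 m/s

Double Doppler shift off a moving reflector: f₂ = f₀ · (v + u)/(v − u) (u > 0 toward emitter).
Returning signal is lower, so f₂ = f₀ − Δf = 5900000 − 19819 = 5880181 Hz.
Rearranging, u = v · (f₂ − f₀)/(f₂ + f₀) = 1480 × -19819/11780181 ≈ -2.49 m/s.
So the scatterer in a fluid is moving at 2.49 m/s away from the emitter.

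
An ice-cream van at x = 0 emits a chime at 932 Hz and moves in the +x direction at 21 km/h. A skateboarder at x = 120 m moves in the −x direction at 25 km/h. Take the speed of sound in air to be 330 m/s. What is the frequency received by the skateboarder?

969 Hz

21 km/h = 5.833 m/s; 25 km/h = 6.944 m/s.
The observer lies on the +x side, so the source is heading toward the observer and the observer is heading toward the source.
Both move, so f' = f · (v + v_o)/(v − v_s).
f' = 932 × (330 + 6.944)/(330 − 5.833) = 932 × 336.94/324.17 ≈ 969 Hz.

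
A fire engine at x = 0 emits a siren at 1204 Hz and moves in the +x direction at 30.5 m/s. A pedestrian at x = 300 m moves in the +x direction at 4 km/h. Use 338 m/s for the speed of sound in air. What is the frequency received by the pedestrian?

4 km/h = 1.111 m/s.
The observer lies on the +x side, so the source is heading toward the observer and the observer is heading away from the source.
Both move, so f' = f · (v − v_o)/(v − v_s).
f' = 1204 × (338 − 1.111)/(338 − 30.5) = 1204 × 336.89/307.5 ≈ 1319 Hz.

1319 Hz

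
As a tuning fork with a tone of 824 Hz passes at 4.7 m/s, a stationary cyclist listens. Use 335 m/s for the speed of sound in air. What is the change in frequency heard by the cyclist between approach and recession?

23.1 Hz

Approaching: f₁ = f · v/(v − v_s) = 824 × 335/330.3 ≈ 835.7 Hz.
Receding: f₂ = f · v/(v + v_s) = 824 × 335/339.7 ≈ 812.6 Hz.
Drop: f₁ − f₂ = 2f·v·v_s/(v² − v_s²) = 2 × 824 × 335 × 4.7/(335² − 4.7²) ≈ 23.1 Hz.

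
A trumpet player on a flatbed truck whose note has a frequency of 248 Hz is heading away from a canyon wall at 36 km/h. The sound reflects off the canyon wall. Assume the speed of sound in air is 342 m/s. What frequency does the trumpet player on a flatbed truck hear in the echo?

234 Hz

36 km/h = 10 m/s.
The canyon wall receives the sound from a moving source: f₁ = f₀ · v/(v + v_e) = 248 × 342/352 ≈ 241 Hz.
On the return leg the trumpet player on a flatbed truck is a moving observer: f₂ = f₁ · (v − v_e)/v = 241 × 332/342 ≈ 234 Hz.
Equivalently f₂ = f₀ · (v − v_e)/(v + v_e).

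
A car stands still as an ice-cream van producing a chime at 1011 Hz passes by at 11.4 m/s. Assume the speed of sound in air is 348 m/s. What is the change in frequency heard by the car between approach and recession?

66.3 Hz

Approaching: f₁ = f · v/(v − v_s) = 1011 × 348/336.6 ≈ 1045.2 Hz.
Receding: f₂ = f · v/(v + v_s) = 1011 × 348/359.4 ≈ 978.9 Hz.
Drop: f₁ − f₂ = 2f·v·v_s/(v² − v_s²) = 2 × 1011 × 348 × 11.4/(348² − 11.4²) ≈ 66.3 Hz.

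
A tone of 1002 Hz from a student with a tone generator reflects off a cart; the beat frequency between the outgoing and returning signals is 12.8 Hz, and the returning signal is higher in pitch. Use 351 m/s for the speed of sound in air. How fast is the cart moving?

Double Doppler shift off a moving reflector: f₂ = f₀ · (v + u)/(v − u) (u > 0 toward emitter).
Returning signal is higher, so f₂ = f₀ + Δf = 1002 + 12.8 = 1014.8 Hz.
Rearranging, u = v · (f₂ − f₀)/(f₂ + f₀) = 351 × 12.8/2016.8 ≈ 2.23 m/s.
So the cart is moving at 2.23 m/s toward the emitter.

2.23 m/s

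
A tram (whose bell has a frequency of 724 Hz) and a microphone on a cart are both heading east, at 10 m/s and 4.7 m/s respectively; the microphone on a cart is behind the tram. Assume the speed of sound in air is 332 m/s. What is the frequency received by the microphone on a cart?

The microphone on a cart is behind, so the tram is moving away from it while the microphone on a cart is moving toward the tram.
With source receding and observer approaching, f' = f · (v + v_o)/(v + v_s).
f' = 724 × (332 + 4.7)/(332 + 10) = 724 × 336.7/342 ≈ 713 Hz.

713 Hz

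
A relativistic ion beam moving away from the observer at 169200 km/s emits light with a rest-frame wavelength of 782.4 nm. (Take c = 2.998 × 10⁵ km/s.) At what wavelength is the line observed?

β = v/c = 169200/299800 = 0.5644.
Relativistic Doppler for wavelength: λ' = λ₀ · √((1 + β)/(1 − β)).
λ' = 782.4 × √(1.5644/0.4356) = 782.4 × 1.89502 ≈ 1482.7 nm.

1482.7 nm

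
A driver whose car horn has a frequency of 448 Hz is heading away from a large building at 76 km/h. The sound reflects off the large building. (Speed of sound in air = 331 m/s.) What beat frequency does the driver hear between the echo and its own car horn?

53.7 Hz

76 km/h = 21.11 m/s.
The large building receives the sound from a moving source: f₁ = f₀ · v/(v + v_e) = 448 × 331/352.11 ≈ 421.1 Hz.
On the return leg the driver is a moving observer: f₂ = f₁ · (v − v_e)/v = 421.1 × 309.89/331 ≈ 394.3 Hz.
Beat against the emitted tone: |f₂ − f₀| = 2v_e·f₀/(v + v_e) = 2 × 21.11 × 448/352.11 ≈ 53.7 Hz.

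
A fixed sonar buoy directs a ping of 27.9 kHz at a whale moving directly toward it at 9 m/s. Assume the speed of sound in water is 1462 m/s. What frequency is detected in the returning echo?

The whale first receives the wave as a moving observer: f₁ = f₀ · (v + u)/v = 27.9 × (1462 + 9)/1462 ≈ 28.1 kHz.
The reflection then acts as a moving source: f₂ = f₁ · v/(v − u) ≈ 28.2 kHz.

28.2 kHz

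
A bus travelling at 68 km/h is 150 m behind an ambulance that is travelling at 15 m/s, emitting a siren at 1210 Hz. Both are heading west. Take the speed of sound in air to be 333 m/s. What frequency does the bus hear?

68 km/h = 18.89 m/s.
The bus is behind, so the ambulance is moving away from it while the bus is moving toward the ambulance.
With source receding and observer approaching, f' = f · (v + v_o)/(v + v_s).
f' = 1210 × (333 + 18.89)/(333 + 15) = 1210 × 351.89/348 ≈ 1224 Hz.

1224 Hz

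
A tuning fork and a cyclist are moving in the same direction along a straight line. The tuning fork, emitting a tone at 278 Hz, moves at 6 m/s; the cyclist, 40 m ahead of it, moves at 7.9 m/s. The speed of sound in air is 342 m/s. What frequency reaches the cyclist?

276 Hz

The cyclist is ahead, so the tuning fork is moving toward it while the cyclist is moving away from the tuning fork.
Both move, so f' = f · (v − v_o)/(v − v_s).
f' = 278 × (342 − 7.9)/(342 − 6) = 278 × 334.1/336 ≈ 276 Hz.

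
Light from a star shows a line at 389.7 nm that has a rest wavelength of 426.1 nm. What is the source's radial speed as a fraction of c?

0.089c

λ'/λ₀ = 0.9146 < 1 (blueshift), so the source is approaching.
λ'/λ₀ = √((1 − β)/(1 + β)) for an approaching source ⇒ β = (1 − r²)/(1 + r²) with r = λ'/λ₀.
β = (1 − 0.8364)/(1 + 0.8364) ≈ 0.089.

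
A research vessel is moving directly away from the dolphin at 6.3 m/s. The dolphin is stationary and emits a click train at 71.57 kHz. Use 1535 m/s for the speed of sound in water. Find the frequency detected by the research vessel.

71.3 kHz

Only the observer moves, away from the source, so f' = f · (v − v_o)/v.
f' = 71.57 × (1535 − 6.3)/1535 = 71.57 × 1528.7/1535 ≈ 71.3 kHz.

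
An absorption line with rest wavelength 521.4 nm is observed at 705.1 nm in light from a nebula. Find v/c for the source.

λ'/λ₀ = 1.3523 > 1 (redshift), so the source is receding.
λ'/λ₀ = √((1 + β)/(1 − β)) for a receding source ⇒ β = (r² − 1)/(r² + 1) with r = λ'/λ₀.
β = (1.8288 − 1)/(1.8288 + 1) ≈ 0.293.

0.293c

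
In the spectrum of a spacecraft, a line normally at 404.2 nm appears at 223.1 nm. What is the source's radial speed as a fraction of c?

λ'/λ₀ = 0.5520 < 1 (blueshift), so the source is approaching.
λ'/λ₀ = √((1 − β)/(1 + β)) for an approaching source ⇒ β = (1 − r²)/(1 + r²) with r = λ'/λ₀.
β = (1 − 0.3047)/(1 + 0.3047) ≈ 0.533.

0.533c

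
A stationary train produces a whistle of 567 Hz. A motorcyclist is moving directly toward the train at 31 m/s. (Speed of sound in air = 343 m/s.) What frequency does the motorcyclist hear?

618 Hz

Only the observer moves, toward the source, so f' = f · (v + v_o)/v.
f' = 567 × (343 + 31)/343 = 567 × 374/343 ≈ 618 Hz.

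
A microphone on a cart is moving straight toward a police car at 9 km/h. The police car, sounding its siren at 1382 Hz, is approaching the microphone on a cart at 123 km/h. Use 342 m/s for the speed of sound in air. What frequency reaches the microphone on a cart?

123 km/h = 34.17 m/s; 9 km/h = 2.5 m/s.
With source approaching and observer approaching, f' = f · (v + v_o)/(v − v_s).
f' = 1382 × (342 + 2.5)/(342 − 34.17) = 1382 × 344.5/307.83 ≈ 1547 Hz.

1547 Hz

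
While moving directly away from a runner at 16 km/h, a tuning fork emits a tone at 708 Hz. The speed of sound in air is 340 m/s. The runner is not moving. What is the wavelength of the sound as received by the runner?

16 km/h = 4.444 m/s.
With the source moving away from a stationary observer, f' = f · v/(v + v_s).
f' = 708 × 340/(340 + 4.444) ≈ 699 Hz.
λ' = v/f' = 340/698.865 ≈ 48.7 cm.

48.7 cm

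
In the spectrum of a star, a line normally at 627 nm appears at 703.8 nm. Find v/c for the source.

λ'/λ₀ = 1.1225 > 1 (redshift), so the source is receding.
λ'/λ₀ = √((1 + β)/(1 − β)) for a receding source ⇒ β = (r² − 1)/(r² + 1) with r = λ'/λ₀.
β = (1.2600 − 1)/(1.2600 + 1) ≈ 0.115.

0.115c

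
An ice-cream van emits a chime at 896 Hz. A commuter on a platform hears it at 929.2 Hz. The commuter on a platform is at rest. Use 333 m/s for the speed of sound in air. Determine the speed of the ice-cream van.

11.9 m/s

f' > f, so the ice-cream van is approaching.
f' = f · v/(v − v_s) ⇒ v_s = v · |1 − f/f'|.
v_s = 333 × |1 − 896/929.2| = 333 × 0.03573 ≈ 11.9 m/s.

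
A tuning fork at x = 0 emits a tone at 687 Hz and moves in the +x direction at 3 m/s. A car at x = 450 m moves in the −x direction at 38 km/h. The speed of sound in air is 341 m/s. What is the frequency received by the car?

38 km/h = 10.56 m/s.
The observer lies on the +x side, so the source is heading toward the observer and the observer is heading toward the source.
With source approaching and observer approaching, f' = f · (v + v_o)/(v − v_s).
f' = 687 × (341 + 10.56)/(341 − 3) = 687 × 351.56/338 ≈ 715 Hz.

715 Hz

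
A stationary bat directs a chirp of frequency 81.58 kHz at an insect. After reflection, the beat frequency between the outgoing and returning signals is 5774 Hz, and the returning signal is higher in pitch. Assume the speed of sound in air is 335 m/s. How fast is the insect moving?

11.4 m/s

Double Doppler shift off a moving reflector: f₂ = f₀ · (v + u)/(v − u) (u > 0 toward emitter).
Returning signal is higher, so f₂ = f₀ + Δf = 81580 + 5774 = 87354 Hz.
Rearranging, u = v · (f₂ − f₀)/(f₂ + f₀) = 335 × 5774/168934 ≈ 11.4 m/s.
So the insect is moving at 11.4 m/s toward the emitter.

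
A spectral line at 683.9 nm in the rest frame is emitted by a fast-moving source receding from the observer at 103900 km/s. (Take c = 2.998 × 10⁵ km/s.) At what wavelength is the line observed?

981.8 nm

β = v/c = 103900/299800 = 0.3466.
Relativistic Doppler for wavelength: λ' = λ₀ · √((1 + β)/(1 − β)).
λ' = 683.9 × √(1.3466/0.6534) = 683.9 × 1.43553 ≈ 981.8 nm.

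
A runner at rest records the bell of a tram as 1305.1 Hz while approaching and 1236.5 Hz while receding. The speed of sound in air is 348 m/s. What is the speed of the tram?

f₁/f₂ = (v + v_s)/(v − v_s), so v_s = v · (f₁ − f₂)/(f₁ + f₂).
v_s = 348 × (1305.1 − 1236.5)/(1305.1 + 1236.5) = 348 × 68.6/2541.6 ≈ 9.4 m/s.

9.4 m/s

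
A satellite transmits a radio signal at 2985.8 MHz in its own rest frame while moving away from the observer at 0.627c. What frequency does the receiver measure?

Relativistic Doppler for frequency: f' = f₀ · √((1 − β)/(1 + β)).
f' = 2985.8 × √(0.3730/1.6270) = 2985.8 × 0.47881 ≈ 1429.6 MHz.

1429.6 MHz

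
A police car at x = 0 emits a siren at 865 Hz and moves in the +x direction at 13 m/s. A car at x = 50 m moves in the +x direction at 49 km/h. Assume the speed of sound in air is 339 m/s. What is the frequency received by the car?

49 km/h = 13.61 m/s.
The observer lies on the +x side, so the source is heading toward the observer and the observer is heading away from the source.
Both move, so f' = f · (v − v_o)/(v − v_s).
f' = 865 × (339 − 13.61)/(339 − 13) = 865 × 325.39/326 ≈ 863 Hz.

863 Hz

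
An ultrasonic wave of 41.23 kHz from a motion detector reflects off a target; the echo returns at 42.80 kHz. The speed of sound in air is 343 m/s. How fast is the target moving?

6.4 m/s

Double Doppler shift off a moving reflector: f₂ = f₀ · (v + u)/(v − u) (u > 0 toward emitter).
Rearranging, u = v · (f₂ − f₀)/(f₂ + f₀) = 343 × 1.57/84.03 ≈ 6.4 m/s.
So the target is moving at 6.4 m/s toward the emitter.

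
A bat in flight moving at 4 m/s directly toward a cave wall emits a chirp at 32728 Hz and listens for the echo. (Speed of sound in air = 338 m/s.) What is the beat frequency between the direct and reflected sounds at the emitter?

The cave wall receives the sound from a moving source: f₁ = f₀ · v/(v − v_e) = 32728 × 338/334 ≈ 33120 Hz.
On the return leg the bat in flight is a moving observer: f₂ = f₁ · (v + v_e)/v = 33120 × 342/338 ≈ 33512 Hz.
Beat against the emitted tone: |f₂ − f₀| = 2v_e·f₀/(v − v_e) = 2 × 4 × 32728/334 ≈ 784 Hz.

784 Hz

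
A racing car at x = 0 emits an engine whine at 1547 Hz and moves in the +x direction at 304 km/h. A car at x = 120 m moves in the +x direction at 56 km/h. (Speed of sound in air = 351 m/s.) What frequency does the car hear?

304 km/h = 84.44 m/s; 56 km/h = 15.56 m/s.
The observer lies on the +x side, so the source is heading toward the observer and the observer is heading away from the source.
With source approaching and observer receding, f' = f · (v − v_o)/(v − v_s).
f' = 1547 × (351 − 15.56)/(351 − 84.44) = 1547 × 335.44/266.56 ≈ 1947 Hz.

1947 Hz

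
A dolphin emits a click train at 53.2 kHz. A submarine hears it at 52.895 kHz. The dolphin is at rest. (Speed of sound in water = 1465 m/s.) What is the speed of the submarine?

8.4 m/s

f' < f, so the submarine is receding.
f' = f · (v − v_o)/v ⇒ v_o = v · |f'/f − 1|.
v_o = 1465 × |52.895/53.2 − 1| = 1465 × 0.005733 ≈ 8.4 m/s.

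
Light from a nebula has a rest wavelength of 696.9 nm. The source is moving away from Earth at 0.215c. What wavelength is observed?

867.0 nm

Relativistic Doppler for wavelength: λ' = λ₀ · √((1 + β)/(1 − β)).
λ' = 696.9 × √(1.2150/0.7850) = 696.9 × 1.24409 ≈ 867.0 nm.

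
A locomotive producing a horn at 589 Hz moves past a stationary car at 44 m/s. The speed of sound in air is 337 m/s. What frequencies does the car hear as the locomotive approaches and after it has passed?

Approaching: f₁ = f · v/(v − v_s) = 589 × 337/293 ≈ 677 Hz.
Receding: f₂ = f · v/(v + v_s) = 589 × 337/381 ≈ 521 Hz.

677 Hz approaching; 521 Hz receding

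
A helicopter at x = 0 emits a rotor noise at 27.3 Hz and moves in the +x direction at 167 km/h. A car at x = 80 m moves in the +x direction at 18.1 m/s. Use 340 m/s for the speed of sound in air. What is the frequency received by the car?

29.9 Hz

167 km/h = 46.39 m/s.
The observer lies on the +x side, so the source is heading toward the observer and the observer is heading away from the source.
With source approaching and observer receding, f' = f · (v − v_o)/(v − v_s).
f' = 27.3 × (340 − 18.1)/(340 − 46.39) = 27.3 × 321.9/293.61 ≈ 29.9 Hz.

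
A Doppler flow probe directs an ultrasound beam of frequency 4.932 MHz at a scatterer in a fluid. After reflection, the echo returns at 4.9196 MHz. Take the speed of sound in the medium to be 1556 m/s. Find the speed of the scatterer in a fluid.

1.96 m/s

Double Doppler shift off a moving reflector: f₂ = f₀ · (v + u)/(v − u) (u > 0 toward emitter).
Rearranging, u = v · (f₂ − f₀)/(f₂ + f₀) = 1556 × -0.0124/9.8516 ≈ -1.96 m/s.
So the scatterer in a fluid is moving at 1.96 m/s away from the emitter.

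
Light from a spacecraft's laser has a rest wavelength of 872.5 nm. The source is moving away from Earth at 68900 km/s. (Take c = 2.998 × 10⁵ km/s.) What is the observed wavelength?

β = v/c = 68900/299800 = 0.2298.
Relativistic Doppler for wavelength: λ' = λ₀ · √((1 + β)/(1 − β)).
λ' = 872.5 × √(1.2298/0.7702) = 872.5 × 1.26364 ≈ 1102.5 nm.

1102.5 nm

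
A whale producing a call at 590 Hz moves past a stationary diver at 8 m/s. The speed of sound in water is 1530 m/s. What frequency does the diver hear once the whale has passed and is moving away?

587 Hz

Receding: f₂ = f · v/(v + v_s) = 590 × 1530/1538 ≈ 587 Hz.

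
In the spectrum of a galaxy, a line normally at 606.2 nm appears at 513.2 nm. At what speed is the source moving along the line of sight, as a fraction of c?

λ'/λ₀ = 0.8466 < 1 (blueshift), so the source is approaching.
λ'/λ₀ = √((1 − β)/(1 + β)) for an approaching source ⇒ β = (1 − r²)/(1 + r²) with r = λ'/λ₀.
β = (1 − 0.7167)/(1 + 0.7167) ≈ 0.165.

0.165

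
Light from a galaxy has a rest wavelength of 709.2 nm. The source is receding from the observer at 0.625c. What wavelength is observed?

1476.3 nm

Relativistic Doppler for wavelength: λ' = λ₀ · √((1 + β)/(1 − β)).
λ' = 709.2 × √(1.6250/0.3750) = 709.2 × 2.08167 ≈ 1476.3 nm.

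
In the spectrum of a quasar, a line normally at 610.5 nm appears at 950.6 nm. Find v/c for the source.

0.416c

λ'/λ₀ = 1.5571 > 1 (redshift), so the source is receding.
λ'/λ₀ = √((1 + β)/(1 − β)) for a receding source ⇒ β = (r² − 1)/(r² + 1) with r = λ'/λ₀.
β = (2.4245 − 1)/(2.4245 + 1) ≈ 0.416.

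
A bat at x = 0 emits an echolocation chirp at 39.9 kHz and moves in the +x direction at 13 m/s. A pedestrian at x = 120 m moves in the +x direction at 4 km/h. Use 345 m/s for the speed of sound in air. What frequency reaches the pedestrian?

4 km/h = 1.111 m/s.
The observer lies on the +x side, so the source is heading toward the observer and the observer is heading away from the source.
Both move, so f' = f · (v − v_o)/(v − v_s).
f' = 39.9 × (345 − 1.111)/(345 − 13) = 39.9 × 343.89/332 ≈ 41.3 kHz.

41.3 kHz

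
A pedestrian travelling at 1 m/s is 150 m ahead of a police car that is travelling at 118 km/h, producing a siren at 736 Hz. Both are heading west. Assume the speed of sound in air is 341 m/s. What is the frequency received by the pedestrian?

812 Hz

118 km/h = 32.78 m/s.
The pedestrian is ahead, so the police car is moving toward it while the pedestrian is moving away from the police car.
General Doppler shift: f' = f · (v − v_o)/(v − v_s).
f' = 736 × (341 − 1)/(341 − 32.78) = 736 × 340/308.22 ≈ 812 Hz.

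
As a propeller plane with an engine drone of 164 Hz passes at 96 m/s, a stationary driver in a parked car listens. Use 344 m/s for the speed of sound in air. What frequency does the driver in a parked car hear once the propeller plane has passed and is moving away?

Receding: f₂ = f · v/(v + v_s) = 164 × 344/440 ≈ 128 Hz.

128 Hz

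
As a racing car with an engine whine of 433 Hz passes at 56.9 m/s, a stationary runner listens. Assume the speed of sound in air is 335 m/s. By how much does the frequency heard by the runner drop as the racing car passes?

151 Hz

Approaching: f₁ = f · v/(v − v_s) = 433 × 335/278.1 ≈ 522 Hz.
Receding: f₂ = f · v/(v + v_s) = 433 × 335/391.9 ≈ 370 Hz.
Drop: f₁ − f₂ = 2f·v·v_s/(v² − v_s²) = 2 × 433 × 335 × 56.9/(335² − 56.9²) ≈ 151 Hz.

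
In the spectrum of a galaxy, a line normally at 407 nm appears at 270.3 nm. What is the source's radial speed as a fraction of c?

0.388

λ'/λ₀ = 0.6641 < 1 (blueshift), so the source is approaching.
λ'/λ₀ = √((1 − β)/(1 + β)) for an approaching source ⇒ β = (1 − r²)/(1 + r²) with r = λ'/λ₀.
β = (1 − 0.4411)/(1 + 0.4411) ≈ 0.388.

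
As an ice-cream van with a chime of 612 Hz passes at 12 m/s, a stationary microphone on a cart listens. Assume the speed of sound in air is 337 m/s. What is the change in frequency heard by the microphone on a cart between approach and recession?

43.6 Hz

Approaching: f₁ = f · v/(v − v_s) = 612 × 337/325 ≈ 634.6 Hz.
Receding: f₂ = f · v/(v + v_s) = 612 × 337/349 ≈ 591.0 Hz.
Drop: f₁ − f₂ = 2f·v·v_s/(v² − v_s²) = 2 × 612 × 337 × 12/(337² − 12²) ≈ 43.6 Hz.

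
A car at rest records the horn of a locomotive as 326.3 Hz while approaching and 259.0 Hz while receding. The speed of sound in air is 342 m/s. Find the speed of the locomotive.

39 m/s

f₁/f₂ = (v + v_s)/(v − v_s), so v_s = v · (f₁ − f₂)/(f₁ + f₂).
v_s = 342 × (326.3 − 259.0)/(326.3 + 259.0) = 342 × 67.3/585.3 ≈ 39 m/s.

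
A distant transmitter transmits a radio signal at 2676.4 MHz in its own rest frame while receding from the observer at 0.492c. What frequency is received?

1561.7 MHz

Relativistic Doppler for frequency: f' = f₀ · √((1 − β)/(1 + β)).
f' = 2676.4 × √(0.5080/1.4920) = 2676.4 × 0.58351 ≈ 1561.7 MHz.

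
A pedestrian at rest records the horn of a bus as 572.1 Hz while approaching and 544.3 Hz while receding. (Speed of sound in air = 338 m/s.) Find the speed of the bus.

8.4 m/s

f₁/f₂ = (v + v_s)/(v − v_s), so v_s = v · (f₁ − f₂)/(f₁ + f₂).
v_s = 338 × (572.1 − 544.3)/(572.1 + 544.3) = 338 × 27.8/1116.4 ≈ 8.4 m/s.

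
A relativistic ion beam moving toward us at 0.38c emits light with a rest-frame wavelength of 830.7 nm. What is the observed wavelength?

Relativistic Doppler for wavelength: λ' = λ₀ · √((1 − β)/(1 + β)).
λ' = 830.7 × √(0.6200/1.3800) = 830.7 × 0.67028 ≈ 556.8 nm.

556.8 nm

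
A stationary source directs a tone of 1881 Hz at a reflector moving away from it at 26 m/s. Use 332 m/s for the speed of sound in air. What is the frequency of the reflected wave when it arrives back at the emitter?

At the reflector (a moving observer), f₁ = f₀ · (v − u)/v = 1881 × 306/332 ≈ 1734 Hz.
On reflection it acts as a source moving away from the stationary detector: f₂ = f₁ · v/(v + u) = 1734 × 332/358 ≈ 1608 Hz.

1608 Hz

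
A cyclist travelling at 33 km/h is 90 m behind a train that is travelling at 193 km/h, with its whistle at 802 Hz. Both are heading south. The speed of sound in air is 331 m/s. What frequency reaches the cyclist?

709 Hz

193 km/h = 53.61 m/s; 33 km/h = 9.167 m/s.
The cyclist is behind, so the train is moving away from it while the cyclist is moving toward the train.
With source receding and observer approaching, f' = f · (v + v_o)/(v + v_s).
f' = 802 × (331 + 9.167)/(331 + 53.61) = 802 × 340.17/384.61 ≈ 709 Hz.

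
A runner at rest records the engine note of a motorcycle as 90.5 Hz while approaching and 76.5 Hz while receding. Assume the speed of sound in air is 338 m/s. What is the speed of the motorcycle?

28 m/s

f₁/f₂ = (v + v_s)/(v − v_s), so v_s = v · (f₁ − f₂)/(f₁ + f₂).
v_s = 338 × (90.5 − 76.5)/(90.5 + 76.5) = 338 × 14.0/167.0 ≈ 28 m/s.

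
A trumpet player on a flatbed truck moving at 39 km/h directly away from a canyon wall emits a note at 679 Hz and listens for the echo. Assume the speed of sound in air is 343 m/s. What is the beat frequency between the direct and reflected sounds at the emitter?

39 km/h = 10.83 m/s.
The canyon wall receives the sound from a moving source: f₁ = f₀ · v/(v + v_e) = 679 × 343/353.83 ≈ 658.2 Hz.
On the return leg the trumpet player on a flatbed truck is a moving observer: f₂ = f₁ · (v − v_e)/v = 658.2 × 332.17/343 ≈ 637.4 Hz.
Beat against the emitted tone: |f₂ − f₀| = 2v_e·f₀/(v + v_e) = 2 × 10.83 × 679/353.83 ≈ 41.6 Hz.

41.6 Hz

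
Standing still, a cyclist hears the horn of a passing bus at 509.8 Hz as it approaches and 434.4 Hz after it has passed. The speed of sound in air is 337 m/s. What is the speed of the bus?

27 m/s

f₁/f₂ = (v + v_s)/(v − v_s), so v_s = v · (f₁ − f₂)/(f₁ + f₂).
v_s = 337 × (509.8 − 434.4)/(509.8 + 434.4) = 337 × 75.4/944.2 ≈ 27 m/s.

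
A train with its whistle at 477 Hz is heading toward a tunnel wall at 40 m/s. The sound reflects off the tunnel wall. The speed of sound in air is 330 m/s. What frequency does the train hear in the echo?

609 Hz

The tunnel wall receives the sound from a moving source: f₁ = f₀ · v/(v − v_e) = 477 × 330/290 ≈ 543 Hz.
On the return leg the train is a moving observer: f₂ = f₁ · (v + v_e)/v = 543 × 370/330 ≈ 609 Hz.
Equivalently f₂ = f₀ · (v + v_e)/(v − v_e).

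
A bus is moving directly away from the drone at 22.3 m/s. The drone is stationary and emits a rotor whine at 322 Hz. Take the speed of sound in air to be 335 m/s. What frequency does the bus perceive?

Only the observer moves, away from the source, so f' = f · (v − v_o)/v.
f' = 322 × (335 − 22.3)/335 = 322 × 312.7/335 ≈ 301 Hz.

301 Hz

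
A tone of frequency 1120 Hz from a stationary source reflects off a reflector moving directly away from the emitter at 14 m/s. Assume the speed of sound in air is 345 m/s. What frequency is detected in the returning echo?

At the reflector (a moving observer), f₁ = f₀ · (v − u)/v = 1120 × 331/345 ≈ 1075 Hz.
On reflection it acts as a source moving away from the stationary detector: f₂ = f₁ · v/(v + u) = 1075 × 345/359 ≈ 1033 Hz.

1033 Hz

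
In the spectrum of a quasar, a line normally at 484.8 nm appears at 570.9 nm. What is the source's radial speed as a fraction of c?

λ'/λ₀ = 1.1776 > 1 (redshift), so the source is receding.
λ'/λ₀ = √((1 + β)/(1 − β)) for a receding source ⇒ β = (r² − 1)/(r² + 1) with r = λ'/λ₀.
β = (1.3867 − 1)/(1.3867 + 1) ≈ 0.162.

0.162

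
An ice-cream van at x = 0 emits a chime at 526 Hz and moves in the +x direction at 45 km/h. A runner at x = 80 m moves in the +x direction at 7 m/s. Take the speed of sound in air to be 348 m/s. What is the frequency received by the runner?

535 Hz

45 km/h = 12.5 m/s.
The observer lies on the +x side, so the source is heading toward the observer and the observer is heading away from the source.
General Doppler shift: f' = f · (v − v_o)/(v − v_s).
f' = 526 × (348 − 7)/(348 − 12.5) = 526 × 341/335.5 ≈ 535 Hz.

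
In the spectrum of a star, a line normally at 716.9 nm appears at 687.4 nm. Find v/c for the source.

λ'/λ₀ = 0.9589 < 1 (blueshift), so the source is approaching.
λ'/λ₀ = √((1 − β)/(1 + β)) for an approaching source ⇒ β = (1 − r²)/(1 + r²) with r = λ'/λ₀.
β = (1 − 0.9194)/(1 + 0.9194) ≈ 0.042.

0.042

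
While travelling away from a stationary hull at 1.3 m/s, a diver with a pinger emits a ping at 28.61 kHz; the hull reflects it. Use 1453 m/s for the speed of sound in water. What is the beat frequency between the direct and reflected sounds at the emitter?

51.1 Hz

The hull receives the sound from a moving source: f₁ = f₀ · v/(v + v_e) = 28.61 × 1453/1454.3 ≈ 28.5844 kHz.
On the return leg the diver with a pinger is a moving observer: f₂ = f₁ · (v − v_e)/v = 28.5844 × 1451.7/1453 ≈ 28.5589 kHz.
Beat against the emitted tone (with f₀ = 28610 Hz): |f₂ − f₀| = 2v_e·f₀/(v + v_e) = 2 × 1.3 × 28610/1454.3 ≈ 51.1 Hz.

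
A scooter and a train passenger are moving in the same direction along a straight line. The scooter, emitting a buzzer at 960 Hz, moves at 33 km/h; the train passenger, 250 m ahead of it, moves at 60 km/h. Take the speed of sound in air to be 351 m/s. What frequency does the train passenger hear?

939 Hz

33 km/h = 9.167 m/s; 60 km/h = 16.67 m/s.
The train passenger is ahead, so the scooter is moving toward it while the train passenger is moving away from the scooter.
General Doppler shift: f' = f · (v − v_o)/(v − v_s).
f' = 960 × (351 − 16.67)/(351 − 9.167) = 960 × 334.33/341.83 ≈ 939 Hz.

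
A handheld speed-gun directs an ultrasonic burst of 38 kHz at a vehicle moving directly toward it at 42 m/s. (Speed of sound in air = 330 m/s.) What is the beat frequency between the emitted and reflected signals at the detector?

11083 Hz

At the vehicle (a moving observer), f₁ = f₀ · (v + u)/v = 38 × 372/330 ≈ 42.84 kHz.
On reflection it acts as a source moving toward the stationary detector: f₂ = f₁ · v/(v − u) = 42.84 × 330/288 ≈ 49.08 kHz.
Equivalently f₂ = f₀ · (v + u)/(v − u).
Beat frequency (with f₀ = 38000 Hz): |f₂ − f₀| = 2u·f₀/(v − u) = 2 × 42 × 38000/288 ≈ 11083 Hz.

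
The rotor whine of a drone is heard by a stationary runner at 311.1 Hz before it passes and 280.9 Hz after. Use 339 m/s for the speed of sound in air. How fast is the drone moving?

17.3 m/s

f₁/f₂ = (v + v_s)/(v − v_s), so v_s = v · (f₁ − f₂)/(f₁ + f₂).
v_s = 339 × (311.1 − 280.9)/(311.1 + 280.9) = 339 × 30.2/592.0 ≈ 17.3 m/s.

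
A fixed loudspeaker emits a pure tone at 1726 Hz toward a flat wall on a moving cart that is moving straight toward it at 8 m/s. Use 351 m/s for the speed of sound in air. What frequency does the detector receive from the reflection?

1807 Hz

At the flat wall on a moving cart (a moving observer), f₁ = f₀ · (v + u)/v = 1726 × 359/351 ≈ 1765 Hz.
The reflection then acts as a moving source: f₂ = f₁ · v/(v − u) ≈ 1807 Hz.
Equivalently f₂ = f₀ · (v + u)/(v − u).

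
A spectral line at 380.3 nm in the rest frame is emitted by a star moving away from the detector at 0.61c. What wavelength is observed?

772.7 nm

Relativistic Doppler for wavelength: λ' = λ₀ · √((1 + β)/(1 − β)).
λ' = 380.3 × √(1.6100/0.3900) = 380.3 × 2.03180 ≈ 772.7 nm.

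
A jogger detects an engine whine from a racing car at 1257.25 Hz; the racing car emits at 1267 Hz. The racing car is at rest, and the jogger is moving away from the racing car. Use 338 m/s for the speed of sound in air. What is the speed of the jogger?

2.60 m/s

f' = f · (v − v_o)/v ⇒ v_o = v · |f'/f − 1|.
v_o = 338 × |1257.25/1267 − 1| = 338 × 0.007695 ≈ 2.60 m/s.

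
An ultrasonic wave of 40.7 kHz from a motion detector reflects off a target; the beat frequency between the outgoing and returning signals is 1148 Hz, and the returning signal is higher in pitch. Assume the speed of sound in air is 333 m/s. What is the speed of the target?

Double Doppler shift off a moving reflector: f₂ = f₀ · (v + u)/(v − u) (u > 0 toward emitter).
Returning signal is higher, so f₂ = f₀ + Δf = 40700 + 1148 = 41848 Hz.
Rearranging, u = v · (f₂ − f₀)/(f₂ + f₀) = 333 × 1148/82548 ≈ 4.6 m/s.
So the target is moving at 4.6 m/s toward the emitter.

4.6 m/s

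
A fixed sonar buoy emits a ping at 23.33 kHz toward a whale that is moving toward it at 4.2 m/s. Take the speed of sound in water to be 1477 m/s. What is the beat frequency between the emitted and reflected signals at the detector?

133 Hz

The whale first receives the wave as a moving observer: f₁ = f₀ · (v + u)/v = 23.33 × (1477 + 4.2)/1477 ≈ 23.3963 kHz.
The reflection then acts as a moving source: f₂ = f₁ · v/(v − u) ≈ 23.4631 kHz.
Equivalently f₂ = f₀ · (v + u)/(v − u).
Beat frequency (with f₀ = 23330 Hz): |f₂ − f₀| = 2u·f₀/(v − u) = 2 × 4.2 × 23330/1472.8 ≈ 133 Hz.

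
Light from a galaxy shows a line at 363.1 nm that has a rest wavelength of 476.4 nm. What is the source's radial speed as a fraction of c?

0.265c

λ'/λ₀ = 0.7622 < 1 (blueshift), so the source is approaching.
λ'/λ₀ = √((1 − β)/(1 + β)) for an approaching source ⇒ β = (1 − r²)/(1 + r²) with r = λ'/λ₀.
β = (1 − 0.5809)/(1 + 0.5809) ≈ 0.265.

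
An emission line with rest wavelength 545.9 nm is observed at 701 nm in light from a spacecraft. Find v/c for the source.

λ'/λ₀ = 1.2841 > 1 (redshift), so the source is receding.
λ'/λ₀ = √((1 + β)/(1 − β)) for a receding source ⇒ β = (r² − 1)/(r² + 1) with r = λ'/λ₀.
β = (1.6490 − 1)/(1.6490 + 1) ≈ 0.245.

0.245c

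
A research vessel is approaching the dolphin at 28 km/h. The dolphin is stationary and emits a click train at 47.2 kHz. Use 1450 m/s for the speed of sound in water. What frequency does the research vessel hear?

47.5 kHz

28 km/h = 7.778 m/s.
Only the observer moves, toward the source, so f' = f · (v + v_o)/v.
f' = 47.2 × (1450 + 7.778)/1450 = 47.2 × 1457.8/1450 ≈ 47.5 kHz.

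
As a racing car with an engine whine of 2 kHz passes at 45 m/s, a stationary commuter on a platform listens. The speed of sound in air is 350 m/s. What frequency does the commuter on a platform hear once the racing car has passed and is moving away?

1.77 kHz

Receding: f₂ = f · v/(v + v_s) = 2 × 350/395 ≈ 1.77 kHz.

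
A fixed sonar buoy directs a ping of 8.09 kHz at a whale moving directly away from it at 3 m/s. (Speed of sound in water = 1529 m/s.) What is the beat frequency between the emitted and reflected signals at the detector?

The whale first receives the wave as a moving observer: f₁ = f₀ · (v − u)/v = 8.09 × (1529 − 3)/1529 ≈ 8.0741 kHz.
On reflection it acts as a source moving away from the stationary detector: f₂ = f₁ · v/(v + u) = 8.0741 × 1529/1532 ≈ 8.0583 kHz.
Equivalently f₂ = f₀ · (v − u)/(v + u).
Beat frequency (with f₀ = 8090 Hz): |f₂ − f₀| = 2u·f₀/(v + u) = 2 × 3 × 8090/1532 ≈ 31.7 Hz.

31.7 Hz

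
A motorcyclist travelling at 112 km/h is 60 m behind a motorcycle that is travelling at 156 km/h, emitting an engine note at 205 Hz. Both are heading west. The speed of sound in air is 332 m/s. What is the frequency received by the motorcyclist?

156 km/h = 43.33 m/s; 112 km/h = 31.11 m/s.
The motorcyclist is behind, so the motorcycle is moving away from it while the motorcyclist is moving toward the motorcycle.
General Doppler shift: f' = f · (v + v_o)/(v + v_s).
f' = 205 × (332 + 31.11)/(332 + 43.33) = 205 × 363.11/375.33 ≈ 198 Hz.

198 Hz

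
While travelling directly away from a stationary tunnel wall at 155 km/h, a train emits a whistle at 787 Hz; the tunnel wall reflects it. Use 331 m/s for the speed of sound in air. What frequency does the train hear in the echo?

606 Hz

155 km/h = 43.06 m/s.
The tunnel wall receives the sound from a moving source: f₁ = f₀ · v/(v + v_e) = 787 × 331/374.06 ≈ 696 Hz.
On the return leg the train is a moving observer: f₂ = f₁ · (v − v_e)/v = 696 × 287.94/331 ≈ 606 Hz.
Equivalently f₂ = f₀ · (v − v_e)/(v + v_e).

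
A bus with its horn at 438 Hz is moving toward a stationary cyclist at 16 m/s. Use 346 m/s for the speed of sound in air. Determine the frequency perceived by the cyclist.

With the source moving toward a stationary observer, f' = f · v/(v − v_s).
f' = 438 × 346/(346 − 16) = 438 × 346/330 ≈ 459 Hz.

459 Hz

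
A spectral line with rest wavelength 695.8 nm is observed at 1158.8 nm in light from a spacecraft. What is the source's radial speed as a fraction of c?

λ'/λ₀ = 1.6654 > 1 (redshift), so the source is receding.
λ'/λ₀ = √((1 + β)/(1 − β)) for a receding source ⇒ β = (r² − 1)/(r² + 1) with r = λ'/λ₀.
β = (2.7736 − 1)/(2.7736 + 1) ≈ 0.470.

0.470c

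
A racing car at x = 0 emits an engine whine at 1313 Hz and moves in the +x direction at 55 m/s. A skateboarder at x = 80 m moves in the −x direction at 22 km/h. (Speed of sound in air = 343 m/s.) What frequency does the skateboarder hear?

22 km/h = 6.111 m/s.
The observer lies on the +x side, so the source is heading toward the observer and the observer is heading toward the source.
Both move, so f' = f · (v + v_o)/(v − v_s).
f' = 1313 × (343 + 6.111)/(343 − 55) = 1313 × 349.11/288 ≈ 1592 Hz.

1592 Hz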